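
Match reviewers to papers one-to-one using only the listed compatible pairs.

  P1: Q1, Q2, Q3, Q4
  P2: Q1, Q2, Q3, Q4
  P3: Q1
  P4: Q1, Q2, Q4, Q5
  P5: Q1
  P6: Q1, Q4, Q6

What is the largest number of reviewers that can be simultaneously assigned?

Unit-capacity flow: source→left, listed edges, right→sink; max matching = max flow.
Augmenting path P1→Q1 (+1); matched 1.
Augmenting path P2→Q2 (+1); matched 2.
Augmenting path P4→Q4 (+1); matched 3.
Augmenting path P6→Q6 (+1); matched 4.
Augmenting path P3→Q1→P1→Q3 (+1); matched 5.
No augmenting path remains; maximum matching = 5.
König certificate: {P1, P2, P4, P6, Q1} is a vertex cover of size 5 (every listed pair touches it), so no matching can be larger.

5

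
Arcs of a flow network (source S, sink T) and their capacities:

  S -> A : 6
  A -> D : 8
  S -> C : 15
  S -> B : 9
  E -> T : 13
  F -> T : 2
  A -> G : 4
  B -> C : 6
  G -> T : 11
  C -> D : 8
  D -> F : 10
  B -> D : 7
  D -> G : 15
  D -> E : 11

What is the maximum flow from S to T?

Augment S→A→G→T: bottleneck 4, flow now 4.
Augment S→A→D→E→T: bottleneck 2, flow now 6.
Augment S→B→D→E→T: bottleneck 7, flow now 13.
Augment S→C→D→E→T: bottleneck 2, flow now 15.
Augment S→C→D→F→T: bottleneck 2, flow now 17.
Augment S→C→D→G→T: bottleneck 4, flow now 21.
No augmenting path remains; maximum flow = 21.
In the residual graph, reachable from S: {S, B, C}.
Min-cut edges: S→A (6), B→D (7), C→D (8); capacity 6 + 7 + 8 = 21.
This cut is saturated, so no flow can exceed 21.

21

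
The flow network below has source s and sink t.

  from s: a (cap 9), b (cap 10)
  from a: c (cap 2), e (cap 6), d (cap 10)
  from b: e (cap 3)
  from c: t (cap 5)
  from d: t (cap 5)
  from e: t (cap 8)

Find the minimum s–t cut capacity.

Augment s→a→c→t: bottleneck 2, flow now 2.
Augment s→a→d→t: bottleneck 5, flow now 7.
Augment s→a→e→t: bottleneck 2, flow now 9.
Augment s→b→e→t: bottleneck 3, flow now 12.
No augmenting path remains; maximum flow = 12.
By max-flow min-cut, the minimum cut capacity equals the max flow.
In the residual graph, reachable from s: {s, b}.
Min-cut edges: s→a (9), b→e (3); capacity 9 + 3 = 12.

12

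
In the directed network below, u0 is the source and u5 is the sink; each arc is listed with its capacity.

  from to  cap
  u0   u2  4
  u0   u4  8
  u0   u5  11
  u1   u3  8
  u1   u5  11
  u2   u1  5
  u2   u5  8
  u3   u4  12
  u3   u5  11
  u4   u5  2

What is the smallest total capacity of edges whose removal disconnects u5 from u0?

Augment u0→u5: bottleneck 11, flow now 11.
Augment u0→u2→u5: bottleneck 4, flow now 15.
Augment u0→u4→u5: bottleneck 2, flow now 17.
No augmenting path remains; maximum flow = 17.
By max-flow min-cut, the minimum cut capacity equals the max flow.
In the residual graph, reachable from u0: {u0, u4}.
Min-cut edges: u0→u2 (4), u0→u5 (11), u4→u5 (2); capacity 4 + 11 + 2 = 17.

17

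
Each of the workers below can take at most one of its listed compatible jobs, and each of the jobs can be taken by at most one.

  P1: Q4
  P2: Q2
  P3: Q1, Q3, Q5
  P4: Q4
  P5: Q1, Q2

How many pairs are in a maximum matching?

Unit-capacity flow: source→left, listed edges, right→sink; max matching = max flow.
Augmenting path P1→Q4 (+1); matched 1.
Augmenting path P2→Q2 (+1); matched 2.
Augmenting path P3→Q1 (+1); matched 3.
Augmenting path P5→Q1→P3→Q3 (+1); matched 4.
No augmenting path remains; maximum matching = 4.
König certificate: {P2, P3, P5, Q4} is a vertex cover of size 4 (every listed pair touches it), so no matching can be larger.

4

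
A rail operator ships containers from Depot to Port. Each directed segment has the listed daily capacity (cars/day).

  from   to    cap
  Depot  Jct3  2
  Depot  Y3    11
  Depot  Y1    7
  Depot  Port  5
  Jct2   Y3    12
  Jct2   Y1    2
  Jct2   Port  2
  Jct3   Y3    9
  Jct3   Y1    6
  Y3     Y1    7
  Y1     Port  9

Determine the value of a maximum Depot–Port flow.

14

Augment Depot→Port: bottleneck 5, flow now 5.
Augment Depot→Y1→Port: bottleneck 7, flow now 12.
Augment Depot→Jct3→Y1→Port: bottleneck 2, flow now 14.
No augmenting path remains; maximum flow = 14.
In the residual graph, reachable from Depot: {Depot, Jct3, Y3, Y1}.
Min-cut edges: Depot→Port (5), Y1→Port (9); capacity 5 + 9 = 14.
This cut is saturated, so no flow can exceed 14.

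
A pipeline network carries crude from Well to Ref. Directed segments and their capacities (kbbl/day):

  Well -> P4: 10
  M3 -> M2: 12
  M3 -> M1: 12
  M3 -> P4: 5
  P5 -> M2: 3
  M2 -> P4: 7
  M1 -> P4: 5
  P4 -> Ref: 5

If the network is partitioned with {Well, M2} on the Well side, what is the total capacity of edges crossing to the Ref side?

17

Edges leaving {Well, M2}: Well→P4 (10), M2→P4 (7).
Cut capacity = 10 + 7 = 17.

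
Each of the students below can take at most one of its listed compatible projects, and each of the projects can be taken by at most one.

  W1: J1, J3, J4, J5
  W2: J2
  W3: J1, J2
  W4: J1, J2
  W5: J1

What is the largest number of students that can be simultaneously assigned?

Unit-capacity flow: source→left, listed edges, right→sink; max matching = max flow.
Augmenting path W1→J1 (+1); matched 1.
Augmenting path W2→J2 (+1); matched 2.
Augmenting path W3→J1→W1→J3 (+1); matched 3.
No augmenting path remains; maximum matching = 3.
König certificate: {W1, J1, J2} is a vertex cover of size 3 (every listed pair touches it), so no matching can be larger.

3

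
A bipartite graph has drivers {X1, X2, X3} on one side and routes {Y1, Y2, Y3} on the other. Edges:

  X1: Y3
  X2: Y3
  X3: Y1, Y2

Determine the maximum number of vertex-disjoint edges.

Unit-capacity flow: source→left, listed edges, right→sink; max matching = max flow.
Augmenting path X1→Y3 (+1); matched 1.
Augmenting path X3→Y1 (+1); matched 2.
No augmenting path remains; maximum matching = 2.
König certificate: {X3, Y3} is a vertex cover of size 2 (every listed pair touches it), so no matching can be larger.

2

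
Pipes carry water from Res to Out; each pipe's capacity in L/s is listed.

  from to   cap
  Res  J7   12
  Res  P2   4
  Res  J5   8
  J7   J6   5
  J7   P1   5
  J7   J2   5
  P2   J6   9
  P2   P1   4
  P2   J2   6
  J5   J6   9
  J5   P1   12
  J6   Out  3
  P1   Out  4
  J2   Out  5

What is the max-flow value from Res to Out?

Augment Res→J7→J6→Out: bottleneck 3, flow now 3.
Augment Res→J7→P1→Out: bottleneck 4, flow now 7.
Augment Res→J7→J2→Out: bottleneck 5, flow now 12.
No augmenting path remains; maximum flow = 12.
In the residual graph, reachable from Res: {Res, J7, P2, J5, J6, P1, J2}.
Min-cut edges: J6→Out (3), P1→Out (4), J2→Out (5); capacity 3 + 4 + 5 = 12.
This cut is saturated, so no flow can exceed 12.

12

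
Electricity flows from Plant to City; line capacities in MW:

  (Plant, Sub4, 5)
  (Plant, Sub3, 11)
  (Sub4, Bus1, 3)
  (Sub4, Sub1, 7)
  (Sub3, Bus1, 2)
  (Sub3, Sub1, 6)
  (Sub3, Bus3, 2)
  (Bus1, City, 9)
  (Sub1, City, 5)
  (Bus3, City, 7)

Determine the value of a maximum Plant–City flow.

12

Augment Plant→Sub4→Bus1→City: bottleneck 3, flow now 3.
Augment Plant→Sub4→Sub1→City: bottleneck 2, flow now 5.
Augment Plant→Sub3→Bus1→City: bottleneck 2, flow now 7.
Augment Plant→Sub3→Sub1→City: bottleneck 3, flow now 10.
Augment Plant→Sub3→Bus3→City: bottleneck 2, flow now 12.
No augmenting path remains; maximum flow = 12.
In the residual graph, reachable from Plant: {Plant, Sub4, Sub3, Sub1}.
Min-cut edges: Sub4→Bus1 (3), Sub3→Bus1 (2), Sub3→Bus3 (2), Sub1→City (5); capacity 3 + 2 + 2 + 5 = 12.
This cut is saturated, so no flow can exceed 12.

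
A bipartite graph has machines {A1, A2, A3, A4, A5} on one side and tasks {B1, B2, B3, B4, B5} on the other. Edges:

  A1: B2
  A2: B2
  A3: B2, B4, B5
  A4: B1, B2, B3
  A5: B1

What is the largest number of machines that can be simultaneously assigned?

4

Unit-capacity flow: source→left, listed edges, right→sink; max matching = max flow.
Augmenting path A1→B2 (+1); matched 1.
Augmenting path A3→B4 (+1); matched 2.
Augmenting path A4→B1 (+1); matched 3.
Augmenting path A5→B1→A4→B3 (+1); matched 4.
No augmenting path remains; maximum matching = 4.
König certificate: {A3, A4, A5, B2} is a vertex cover of size 4 (every listed pair touches it), so no matching can be larger.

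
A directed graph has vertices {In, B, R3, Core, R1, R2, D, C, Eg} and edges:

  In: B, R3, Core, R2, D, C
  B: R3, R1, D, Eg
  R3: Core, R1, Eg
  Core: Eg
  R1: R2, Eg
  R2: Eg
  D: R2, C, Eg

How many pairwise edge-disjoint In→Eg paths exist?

5

Assign every edge capacity 1; by Menger, the answer equals the max flow.
Path In→B→Eg (+1); total 1.
Path In→R3→Eg (+1); total 2.
Path In→Core→Eg (+1); total 3.
Path In→R2→Eg (+1); total 4.
Path In→D→Eg (+1); total 5.
No residual In→Eg path; max flow = 5.
Certifying cut of size 5: {In→B, In→Core, In→D, In→R2, In→R3}.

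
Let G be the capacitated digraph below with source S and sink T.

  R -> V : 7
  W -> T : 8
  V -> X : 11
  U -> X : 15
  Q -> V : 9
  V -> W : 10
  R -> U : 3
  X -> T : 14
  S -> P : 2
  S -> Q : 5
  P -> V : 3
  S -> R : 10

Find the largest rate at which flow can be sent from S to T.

17

Augment S→P→V→W→T: bottleneck 2, flow now 2.
Augment S→Q→V→W→T: bottleneck 5, flow now 7.
Augment S→R→U→X→T: bottleneck 3, flow now 10.
Augment S→R→V→W→T: bottleneck 1, flow now 11.
Augment S→R→V→X→T: bottleneck 6, flow now 17.
No augmenting path remains; maximum flow = 17.
In the residual graph, reachable from S: {S}.
Min-cut edges: S→P (2), S→Q (5), S→R (10); capacity 2 + 5 + 10 = 17.
This cut is saturated, so no flow can exceed 17.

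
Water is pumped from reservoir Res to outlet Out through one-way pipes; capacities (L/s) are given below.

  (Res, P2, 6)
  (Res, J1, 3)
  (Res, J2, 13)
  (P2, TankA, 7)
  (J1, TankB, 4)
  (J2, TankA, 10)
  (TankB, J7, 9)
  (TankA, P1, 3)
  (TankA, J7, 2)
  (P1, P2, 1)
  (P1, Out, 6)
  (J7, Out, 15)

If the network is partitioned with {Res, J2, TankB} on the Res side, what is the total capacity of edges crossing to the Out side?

Edges leaving {Res, J2, TankB}: Res→P2 (6), Res→J1 (3), J2→TankA (10), TankB→J7 (9).
Cut capacity = 6 + 3 + 10 + 9 = 28.

28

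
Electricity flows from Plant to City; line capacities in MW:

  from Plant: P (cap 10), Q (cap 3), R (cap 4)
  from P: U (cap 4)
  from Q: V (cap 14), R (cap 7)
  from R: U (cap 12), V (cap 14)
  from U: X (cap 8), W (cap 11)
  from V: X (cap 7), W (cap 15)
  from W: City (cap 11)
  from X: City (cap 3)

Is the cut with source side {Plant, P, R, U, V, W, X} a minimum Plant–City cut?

Given cut capacity: 3 + 11 + 3 = 17.
Augment Plant→P→U→W→City: bottleneck 4, flow now 4.
Augment Plant→Q→V→W→City: bottleneck 3, flow now 7.
Augment Plant→R→U→W→City: bottleneck 4, flow now 11.
No augmenting path remains; maximum flow = 11.
In the residual graph, reachable from Plant: {Plant, P}.
Min-cut edges: Plant→Q (3), Plant→R (4), P→U (4); capacity 3 + 4 + 4 = 11.
Cut capacity 17 exceeds the max flow 11, so it is not minimum.

No — its capacity is 17, but the minimum cut has capacity 11.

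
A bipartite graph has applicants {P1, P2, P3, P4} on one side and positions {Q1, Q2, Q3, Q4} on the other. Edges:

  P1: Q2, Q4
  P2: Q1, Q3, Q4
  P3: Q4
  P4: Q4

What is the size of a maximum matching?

Unit-capacity flow: source→left, listed edges, right→sink; max matching = max flow.
Augmenting path P1→Q2 (+1); matched 1.
Augmenting path P2→Q1 (+1); matched 2.
Augmenting path P3→Q4 (+1); matched 3.
No augmenting path remains; maximum matching = 3.
König certificate: {P1, P2, Q4} is a vertex cover of size 3 (every listed pair touches it), so no matching can be larger.

3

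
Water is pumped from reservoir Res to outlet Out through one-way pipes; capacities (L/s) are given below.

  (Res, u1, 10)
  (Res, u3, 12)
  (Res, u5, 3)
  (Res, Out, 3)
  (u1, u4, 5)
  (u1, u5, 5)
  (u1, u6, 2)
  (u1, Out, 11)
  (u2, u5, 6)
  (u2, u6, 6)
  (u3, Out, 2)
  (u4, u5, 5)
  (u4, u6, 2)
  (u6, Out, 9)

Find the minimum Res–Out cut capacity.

15

Augment Res→Out: bottleneck 3, flow now 3.
Augment Res→u1→Out: bottleneck 10, flow now 13.
Augment Res→u3→Out: bottleneck 2, flow now 15.
No augmenting path remains; maximum flow = 15.
By max-flow min-cut, the minimum cut capacity equals the max flow.
In the residual graph, reachable from Res: {Res, u3, u5}.
Min-cut edges: Res→u1 (10), Res→Out (3), u3→Out (2); capacity 10 + 3 + 2 = 15.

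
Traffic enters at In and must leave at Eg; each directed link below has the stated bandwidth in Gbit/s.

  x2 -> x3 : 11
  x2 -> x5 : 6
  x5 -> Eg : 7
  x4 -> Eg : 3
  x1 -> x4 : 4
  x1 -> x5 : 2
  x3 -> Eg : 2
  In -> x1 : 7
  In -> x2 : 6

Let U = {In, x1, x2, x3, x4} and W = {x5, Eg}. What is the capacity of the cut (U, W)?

Edges leaving {In, x1, x2, x3, x4}: x1→x5 (2), x2→x5 (6), x3→Eg (2), x4→Eg (3).
Cut capacity = 2 + 6 + 2 + 3 = 13.

13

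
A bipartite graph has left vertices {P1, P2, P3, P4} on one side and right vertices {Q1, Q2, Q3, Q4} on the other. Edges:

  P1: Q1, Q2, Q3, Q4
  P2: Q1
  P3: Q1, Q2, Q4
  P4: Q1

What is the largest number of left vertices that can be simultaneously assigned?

Unit-capacity flow: source→left, listed edges, right→sink; max matching = max flow.
Augmenting path P1→Q1 (+1); matched 1.
Augmenting path P3→Q2 (+1); matched 2.
Augmenting path P2→Q1→P1→Q3 (+1); matched 3.
No augmenting path remains; maximum matching = 3.
König certificate: {P1, P3, Q1} is a vertex cover of size 3 (every listed pair touches it), so no matching can be larger.

3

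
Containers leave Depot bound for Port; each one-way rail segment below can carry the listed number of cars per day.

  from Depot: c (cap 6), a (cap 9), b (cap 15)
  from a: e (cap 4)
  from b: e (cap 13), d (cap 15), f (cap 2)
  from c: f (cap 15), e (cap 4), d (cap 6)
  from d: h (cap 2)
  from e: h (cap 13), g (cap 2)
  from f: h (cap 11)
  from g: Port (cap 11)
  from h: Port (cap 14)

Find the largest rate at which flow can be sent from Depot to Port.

16

Augment Depot→a→e→g→Port: bottleneck 2, flow now 2.
Augment Depot→a→e→h→Port: bottleneck 2, flow now 4.
Augment Depot→b→d→h→Port: bottleneck 2, flow now 6.
Augment Depot→b→e→h→Port: bottleneck 10, flow now 16.
No augmenting path remains; maximum flow = 16.
In the residual graph, reachable from Depot: {Depot, a, b, c, d, e, f, h}.
Min-cut edges: e→g (2), h→Port (14); capacity 2 + 14 = 16.
This cut is saturated, so no flow can exceed 16.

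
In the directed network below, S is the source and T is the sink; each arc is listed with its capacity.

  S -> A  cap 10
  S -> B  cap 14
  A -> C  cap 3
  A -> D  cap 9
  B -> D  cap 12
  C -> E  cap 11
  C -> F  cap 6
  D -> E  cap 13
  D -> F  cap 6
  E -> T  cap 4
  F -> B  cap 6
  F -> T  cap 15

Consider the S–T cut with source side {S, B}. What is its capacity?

Edges leaving {S, B}: S→A (10), B→D (12).
Cut capacity = 10 + 12 = 22.

22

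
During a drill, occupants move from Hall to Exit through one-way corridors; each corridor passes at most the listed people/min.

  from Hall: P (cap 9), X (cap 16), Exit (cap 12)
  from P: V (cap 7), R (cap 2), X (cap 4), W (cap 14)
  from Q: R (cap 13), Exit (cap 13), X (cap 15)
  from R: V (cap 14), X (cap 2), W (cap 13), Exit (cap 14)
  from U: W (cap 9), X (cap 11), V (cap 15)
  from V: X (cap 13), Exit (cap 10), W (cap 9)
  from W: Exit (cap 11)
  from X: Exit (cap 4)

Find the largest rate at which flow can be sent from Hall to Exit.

Augment Hall→Exit: bottleneck 12, flow now 12.
Augment Hall→X→Exit: bottleneck 4, flow now 16.
Augment Hall→P→R→Exit: bottleneck 2, flow now 18.
Augment Hall→P→V→Exit: bottleneck 7, flow now 25.
No augmenting path remains; maximum flow = 25.
In the residual graph, reachable from Hall: {Hall, X}.
Min-cut edges: Hall→P (9), Hall→Exit (12), X→Exit (4); capacity 9 + 12 + 4 = 25.
This cut is saturated, so no flow can exceed 25.

25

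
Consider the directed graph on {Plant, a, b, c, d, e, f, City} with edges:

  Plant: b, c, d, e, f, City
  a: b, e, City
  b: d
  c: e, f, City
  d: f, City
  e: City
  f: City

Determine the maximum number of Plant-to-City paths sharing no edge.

5

Assign every edge capacity 1; by Menger, the answer equals the max flow.
Path Plant→City (+1); total 1.
Path Plant→c→City (+1); total 2.
Path Plant→d→City (+1); total 3.
Path Plant→e→City (+1); total 4.
Path Plant→f→City (+1); total 5.
No residual Plant→City path; max flow = 5.
Certifying cut of size 5: {Plant→City, Plant→c, Plant→e, d→City, f→City}.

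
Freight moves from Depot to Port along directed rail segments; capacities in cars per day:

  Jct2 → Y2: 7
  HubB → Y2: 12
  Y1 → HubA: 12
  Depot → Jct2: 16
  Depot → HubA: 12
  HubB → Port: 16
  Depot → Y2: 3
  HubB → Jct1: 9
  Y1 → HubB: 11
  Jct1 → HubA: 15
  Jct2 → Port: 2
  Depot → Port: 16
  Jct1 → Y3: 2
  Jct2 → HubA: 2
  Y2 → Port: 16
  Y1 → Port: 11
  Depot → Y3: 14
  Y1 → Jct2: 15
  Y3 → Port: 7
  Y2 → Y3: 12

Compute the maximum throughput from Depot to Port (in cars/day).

35

Augment Depot→Port: bottleneck 16, flow now 16.
Augment Depot→Jct2→Port: bottleneck 2, flow now 18.
Augment Depot→Y2→Port: bottleneck 3, flow now 21.
Augment Depot→Y3→Port: bottleneck 7, flow now 28.
Augment Depot→Jct2→Y2→Port: bottleneck 7, flow now 35.
No augmenting path remains; maximum flow = 35.
In the residual graph, reachable from Depot: {Depot, Jct2, Y3, HubA}.
Min-cut edges: Depot→Y2 (3), Depot→Port (16), Jct2→Y2 (7), Jct2→Port (2), Y3→Port (7); capacity 3 + 16 + 7 + 2 + 7 = 35.
This cut is saturated, so no flow can exceed 35.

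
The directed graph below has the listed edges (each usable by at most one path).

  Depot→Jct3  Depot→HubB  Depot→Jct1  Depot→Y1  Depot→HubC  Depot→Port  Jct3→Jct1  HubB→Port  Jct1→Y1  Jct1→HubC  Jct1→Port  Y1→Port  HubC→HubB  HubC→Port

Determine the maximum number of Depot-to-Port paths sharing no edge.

Assign every edge capacity 1; by Menger, the answer equals the max flow.
Path Depot→Port (+1); total 1.
Path Depot→HubB→Port (+1); total 2.
Path Depot→Jct1→Port (+1); total 3.
Path Depot→Y1→Port (+1); total 4.
Path Depot→HubC→Port (+1); total 5.
No residual Depot→Port path; max flow = 5.
Certifying cut of size 5: {Depot→Port, HubB→Port, HubC→Port, Jct1→Port, Y1→Port}.

5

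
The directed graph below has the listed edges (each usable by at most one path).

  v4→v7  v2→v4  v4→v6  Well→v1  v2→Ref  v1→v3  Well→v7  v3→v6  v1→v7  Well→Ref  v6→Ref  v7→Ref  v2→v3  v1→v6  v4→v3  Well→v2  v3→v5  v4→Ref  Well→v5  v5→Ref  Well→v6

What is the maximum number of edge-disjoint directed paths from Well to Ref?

5

Assign every edge capacity 1; by Menger, the answer equals the max flow.
Path Well→Ref (+1); total 1.
Path Well→v2→Ref (+1); total 2.
Path Well→v5→Ref (+1); total 3.
Path Well→v6→Ref (+1); total 4.
Path Well→v7→Ref (+1); total 5.
No residual Well→Ref path; max flow = 5.
Certifying cut of size 5: {Well→Ref, Well→v2, v5→Ref, v6→Ref, v7→Ref}.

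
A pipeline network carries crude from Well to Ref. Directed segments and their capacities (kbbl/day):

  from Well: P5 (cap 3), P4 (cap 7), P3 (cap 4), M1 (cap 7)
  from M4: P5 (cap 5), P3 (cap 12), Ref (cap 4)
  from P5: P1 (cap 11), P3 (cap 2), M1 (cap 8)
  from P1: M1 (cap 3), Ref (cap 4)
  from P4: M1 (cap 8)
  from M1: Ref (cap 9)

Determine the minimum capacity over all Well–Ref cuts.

12

Augment Well→M1→Ref: bottleneck 7, flow now 7.
Augment Well→P5→P1→Ref: bottleneck 3, flow now 10.
Augment Well→P4→M1→Ref: bottleneck 2, flow now 12.
No augmenting path remains; maximum flow = 12.
By max-flow min-cut, the minimum cut capacity equals the max flow.
In the residual graph, reachable from Well: {Well, P4, P3, M1}.
Min-cut edges: Well→P5 (3), M1→Ref (9); capacity 3 + 9 = 12.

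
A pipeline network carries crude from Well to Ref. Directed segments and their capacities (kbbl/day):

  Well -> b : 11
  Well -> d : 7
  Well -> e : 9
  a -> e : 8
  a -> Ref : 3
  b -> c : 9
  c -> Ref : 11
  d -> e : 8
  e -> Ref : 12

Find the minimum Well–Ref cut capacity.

21

Augment Well→e→Ref: bottleneck 9, flow now 9.
Augment Well→b→c→Ref: bottleneck 9, flow now 18.
Augment Well→d→e→Ref: bottleneck 3, flow now 21.
No augmenting path remains; maximum flow = 21.
By max-flow min-cut, the minimum cut capacity equals the max flow.
In the residual graph, reachable from Well: {Well, b, d, e}.
Min-cut edges: b→c (9), e→Ref (12); capacity 9 + 12 = 21.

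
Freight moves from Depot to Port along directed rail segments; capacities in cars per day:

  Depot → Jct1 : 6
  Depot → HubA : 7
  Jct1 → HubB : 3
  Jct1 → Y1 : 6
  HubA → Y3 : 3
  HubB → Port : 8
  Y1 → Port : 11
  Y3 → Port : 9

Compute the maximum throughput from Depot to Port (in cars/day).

9

Augment Depot→Jct1→HubB→Port: bottleneck 3, flow now 3.
Augment Depot→Jct1→Y1→Port: bottleneck 3, flow now 6.
Augment Depot→HubA→Y3→Port: bottleneck 3, flow now 9.
No augmenting path remains; maximum flow = 9.
In the residual graph, reachable from Depot: {Depot, HubA}.
Min-cut edges: Depot→Jct1 (6), HubA→Y3 (3); capacity 6 + 3 = 9.
This cut is saturated, so no flow can exceed 9.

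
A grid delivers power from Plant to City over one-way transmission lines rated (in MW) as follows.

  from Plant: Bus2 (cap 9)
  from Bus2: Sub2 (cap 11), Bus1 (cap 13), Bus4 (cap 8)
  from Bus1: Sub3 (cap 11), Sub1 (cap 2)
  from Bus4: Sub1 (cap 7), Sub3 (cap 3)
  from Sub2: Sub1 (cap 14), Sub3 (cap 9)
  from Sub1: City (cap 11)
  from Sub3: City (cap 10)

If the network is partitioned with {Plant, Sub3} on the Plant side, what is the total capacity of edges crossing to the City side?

Edges leaving {Plant, Sub3}: Plant→Bus2 (9), Sub3→City (10).
Cut capacity = 9 + 10 = 19.

19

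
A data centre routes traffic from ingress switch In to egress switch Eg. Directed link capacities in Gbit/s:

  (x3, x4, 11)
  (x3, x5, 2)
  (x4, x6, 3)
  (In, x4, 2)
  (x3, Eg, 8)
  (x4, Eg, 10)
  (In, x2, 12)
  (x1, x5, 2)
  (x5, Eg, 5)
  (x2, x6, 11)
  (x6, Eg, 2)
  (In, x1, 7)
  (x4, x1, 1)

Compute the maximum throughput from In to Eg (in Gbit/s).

Augment In→x4→Eg: bottleneck 2, flow now 2.
Augment In→x1→x5→Eg: bottleneck 2, flow now 4.
Augment In→x2→x6→Eg: bottleneck 2, flow now 6.
No augmenting path remains; maximum flow = 6.
In the residual graph, reachable from In: {In, x1, x2, x6}.
Min-cut edges: In→x4 (2), x1→x5 (2), x6→Eg (2); capacity 2 + 2 + 2 = 6.
This cut is saturated, so no flow can exceed 6.

6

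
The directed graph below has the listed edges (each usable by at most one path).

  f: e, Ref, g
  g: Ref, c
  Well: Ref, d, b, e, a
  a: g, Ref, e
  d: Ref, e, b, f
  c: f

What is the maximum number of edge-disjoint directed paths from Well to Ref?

Assign every edge capacity 1; by Menger, the answer equals the max flow.
Path Well→Ref (+1); total 1.
Path Well→a→Ref (+1); total 2.
Path Well→d→Ref (+1); total 3.
No residual Well→Ref path; max flow = 3.
Certifying cut of size 3: {Well→Ref, Well→a, Well→d}.

3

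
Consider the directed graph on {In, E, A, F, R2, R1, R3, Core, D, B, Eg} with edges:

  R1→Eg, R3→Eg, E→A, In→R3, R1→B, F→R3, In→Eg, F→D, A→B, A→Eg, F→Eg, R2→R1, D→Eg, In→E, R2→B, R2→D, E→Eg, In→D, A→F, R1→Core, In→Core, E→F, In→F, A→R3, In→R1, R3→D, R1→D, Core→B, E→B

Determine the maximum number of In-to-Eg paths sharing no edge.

Assign every edge capacity 1; by Menger, the answer equals the max flow.
Path In→Eg (+1); total 1.
Path In→E→Eg (+1); total 2.
Path In→F→Eg (+1); total 3.
Path In→R1→Eg (+1); total 4.
Path In→R3→Eg (+1); total 5.
Path In→D→Eg (+1); total 6.
No residual In→Eg path; max flow = 6.
Certifying cut of size 6: {In→D, In→E, In→Eg, In→F, In→R1, In→R3}.

6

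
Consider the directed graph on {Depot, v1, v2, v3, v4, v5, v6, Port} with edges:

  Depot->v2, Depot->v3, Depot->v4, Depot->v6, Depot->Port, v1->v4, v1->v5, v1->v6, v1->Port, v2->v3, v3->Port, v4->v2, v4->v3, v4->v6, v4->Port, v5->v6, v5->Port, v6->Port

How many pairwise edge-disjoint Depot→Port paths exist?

Assign every edge capacity 1; by Menger, the answer equals the max flow.
Path Depot→Port (+1); total 1.
Path Depot→v3→Port (+1); total 2.
Path Depot→v4→Port (+1); total 3.
Path Depot→v6→Port (+1); total 4.
No residual Depot→Port path; max flow = 4.
Certifying cut of size 4: {Depot→Port, Depot→v4, Depot→v6, v3→Port}.

4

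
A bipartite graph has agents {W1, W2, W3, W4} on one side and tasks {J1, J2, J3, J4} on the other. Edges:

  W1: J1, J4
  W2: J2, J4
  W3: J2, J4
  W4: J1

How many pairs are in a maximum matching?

3

Unit-capacity flow: source→left, listed edges, right→sink; max matching = max flow.
Augmenting path W1→J1 (+1); matched 1.
Augmenting path W2→J2 (+1); matched 2.
Augmenting path W3→J4 (+1); matched 3.
No augmenting path remains; maximum matching = 3.
König certificate: {J1, J2, J4} is a vertex cover of size 3 (every listed pair touches it), so no matching can be larger.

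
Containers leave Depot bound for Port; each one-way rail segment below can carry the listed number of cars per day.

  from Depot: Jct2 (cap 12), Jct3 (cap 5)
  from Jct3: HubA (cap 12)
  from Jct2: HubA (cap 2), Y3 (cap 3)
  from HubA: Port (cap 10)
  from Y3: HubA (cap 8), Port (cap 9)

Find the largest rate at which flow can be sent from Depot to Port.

10

Augment Depot→Jct3→HubA→Port: bottleneck 5, flow now 5.
Augment Depot→Jct2→HubA→Port: bottleneck 2, flow now 7.
Augment Depot→Jct2→Y3→Port: bottleneck 3, flow now 10.
No augmenting path remains; maximum flow = 10.
In the residual graph, reachable from Depot: {Depot, Jct2}.
Min-cut edges: Depot→Jct3 (5), Jct2→HubA (2), Jct2→Y3 (3); capacity 5 + 2 + 3 = 10.
This cut is saturated, so no flow can exceed 10.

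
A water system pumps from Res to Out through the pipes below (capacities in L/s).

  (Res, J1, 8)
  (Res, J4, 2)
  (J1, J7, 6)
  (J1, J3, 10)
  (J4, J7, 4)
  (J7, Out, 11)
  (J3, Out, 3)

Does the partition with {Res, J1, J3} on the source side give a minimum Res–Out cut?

No — its capacity is 11, but the minimum cut has capacity 10.

Given cut capacity: 2 + 6 + 3 = 11.
Augment Res→J1→J7→Out: bottleneck 6, flow now 6.
Augment Res→J1→J3→Out: bottleneck 2, flow now 8.
Augment Res→J4→J7→Out: bottleneck 2, flow now 10.
No augmenting path remains; maximum flow = 10.
In the residual graph, reachable from Res: {Res}.
Min-cut edges: Res→J1 (8), Res→J4 (2); capacity 8 + 2 = 10.
Cut capacity 11 exceeds the max flow 10, so it is not minimum.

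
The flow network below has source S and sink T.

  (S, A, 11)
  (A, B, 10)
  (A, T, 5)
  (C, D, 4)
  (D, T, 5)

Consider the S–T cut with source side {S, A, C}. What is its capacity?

19

Edges leaving {S, A, C}: A→B (10), A→T (5), C→D (4).
Cut capacity = 10 + 5 + 4 = 19.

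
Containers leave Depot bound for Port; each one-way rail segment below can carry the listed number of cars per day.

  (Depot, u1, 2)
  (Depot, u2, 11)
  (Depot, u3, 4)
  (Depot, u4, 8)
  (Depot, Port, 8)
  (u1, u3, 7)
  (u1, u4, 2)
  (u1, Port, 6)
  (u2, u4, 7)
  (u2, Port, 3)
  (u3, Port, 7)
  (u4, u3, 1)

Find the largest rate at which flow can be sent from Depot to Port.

Augment Depot→Port: bottleneck 8, flow now 8.
Augment Depot→u1→Port: bottleneck 2, flow now 10.
Augment Depot→u2→Port: bottleneck 3, flow now 13.
Augment Depot→u3→Port: bottleneck 4, flow now 17.
Augment Depot→u4→u3→Port: bottleneck 1, flow now 18.
No augmenting path remains; maximum flow = 18.
In the residual graph, reachable from Depot: {Depot, u2, u4}.
Min-cut edges: Depot→u1 (2), Depot→u3 (4), Depot→Port (8), u2→Port (3), u4→u3 (1); capacity 2 + 4 + 8 + 3 + 1 = 18.
This cut is saturated, so no flow can exceed 18.

18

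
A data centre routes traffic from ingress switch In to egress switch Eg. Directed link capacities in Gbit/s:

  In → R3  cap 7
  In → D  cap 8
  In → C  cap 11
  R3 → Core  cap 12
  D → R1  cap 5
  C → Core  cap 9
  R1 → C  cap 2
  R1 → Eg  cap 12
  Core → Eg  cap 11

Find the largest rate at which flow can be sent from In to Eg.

16

Augment In→R3→Core→Eg: bottleneck 7, flow now 7.
Augment In→D→R1→Eg: bottleneck 5, flow now 12.
Augment In→C→Core→Eg: bottleneck 4, flow now 16.
No augmenting path remains; maximum flow = 16.
In the residual graph, reachable from In: {In, R3, D, C, Core}.
Min-cut edges: D→R1 (5), Core→Eg (11); capacity 5 + 11 = 16.
This cut is saturated, so no flow can exceed 16.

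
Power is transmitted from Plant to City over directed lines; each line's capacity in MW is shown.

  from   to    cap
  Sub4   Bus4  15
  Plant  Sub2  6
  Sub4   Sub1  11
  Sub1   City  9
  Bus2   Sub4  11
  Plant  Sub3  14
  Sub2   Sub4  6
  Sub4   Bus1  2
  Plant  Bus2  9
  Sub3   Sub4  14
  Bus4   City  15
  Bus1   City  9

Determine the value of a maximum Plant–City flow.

26

Augment Plant→Sub3→Sub4→Bus1→City: bottleneck 2, flow now 2.
Augment Plant→Sub3→Sub4→Sub1→City: bottleneck 9, flow now 11.
Augment Plant→Sub3→Sub4→Bus4→City: bottleneck 3, flow now 14.
Augment Plant→Sub2→Sub4→Bus4→City: bottleneck 6, flow now 20.
Augment Plant→Bus2→Sub4→Bus4→City: bottleneck 6, flow now 26.
No augmenting path remains; maximum flow = 26.
In the residual graph, reachable from Plant: {Plant, Sub3, Sub2, Bus2, Sub4, Sub1}.
Min-cut edges: Sub4→Bus1 (2), Sub4→Bus4 (15), Sub1→City (9); capacity 2 + 15 + 9 = 26.
This cut is saturated, so no flow can exceed 26.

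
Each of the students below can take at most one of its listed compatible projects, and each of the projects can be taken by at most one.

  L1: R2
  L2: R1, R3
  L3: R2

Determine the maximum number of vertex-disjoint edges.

2

Unit-capacity flow: source→left, listed edges, right→sink; max matching = max flow.
Augmenting path L1→R2 (+1); matched 1.
Augmenting path L2→R1 (+1); matched 2.
No augmenting path remains; maximum matching = 2.
König certificate: {L2, R2} is a vertex cover of size 2 (every listed pair touches it), so no matching can be larger.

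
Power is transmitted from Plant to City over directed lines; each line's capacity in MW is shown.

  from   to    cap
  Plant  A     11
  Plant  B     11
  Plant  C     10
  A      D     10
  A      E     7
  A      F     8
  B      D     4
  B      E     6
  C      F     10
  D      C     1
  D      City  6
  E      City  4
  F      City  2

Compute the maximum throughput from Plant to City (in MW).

Augment Plant→A→D→City: bottleneck 6, flow now 6.
Augment Plant→A→E→City: bottleneck 4, flow now 10.
Augment Plant→A→F→City: bottleneck 1, flow now 11.
Augment Plant→C→F→City: bottleneck 1, flow now 12.
No augmenting path remains; maximum flow = 12.
In the residual graph, reachable from Plant: {Plant, A, B, C, D, E, F}.
Min-cut edges: D→City (6), E→City (4), F→City (2); capacity 6 + 4 + 2 = 12.
This cut is saturated, so no flow can exceed 12.

12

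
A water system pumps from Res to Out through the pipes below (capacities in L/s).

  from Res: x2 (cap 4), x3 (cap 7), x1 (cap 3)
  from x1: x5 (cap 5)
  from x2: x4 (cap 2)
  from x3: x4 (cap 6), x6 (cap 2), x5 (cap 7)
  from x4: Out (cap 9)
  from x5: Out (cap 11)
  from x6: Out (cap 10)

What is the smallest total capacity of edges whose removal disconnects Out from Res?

Augment Res→x1→x5→Out: bottleneck 3, flow now 3.
Augment Res→x2→x4→Out: bottleneck 2, flow now 5.
Augment Res→x3→x4→Out: bottleneck 6, flow now 11.
Augment Res→x3→x5→Out: bottleneck 1, flow now 12.
No augmenting path remains; maximum flow = 12.
By max-flow min-cut, the minimum cut capacity equals the max flow.
In the residual graph, reachable from Res: {Res, x2}.
Min-cut edges: Res→x1 (3), Res→x3 (7), x2→x4 (2); capacity 3 + 7 + 2 = 12.

12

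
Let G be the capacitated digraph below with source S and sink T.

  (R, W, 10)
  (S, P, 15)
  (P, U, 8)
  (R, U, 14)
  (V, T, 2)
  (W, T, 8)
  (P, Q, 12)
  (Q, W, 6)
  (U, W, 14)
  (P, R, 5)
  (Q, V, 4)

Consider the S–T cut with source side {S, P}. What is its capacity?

25

Edges leaving {S, P}: P→Q (12), P→R (5), P→U (8).
Cut capacity = 12 + 5 + 8 = 25.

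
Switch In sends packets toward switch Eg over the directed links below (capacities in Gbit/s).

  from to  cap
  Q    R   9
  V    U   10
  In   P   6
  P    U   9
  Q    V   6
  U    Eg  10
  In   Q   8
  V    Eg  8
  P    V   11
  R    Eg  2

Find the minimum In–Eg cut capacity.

14

Augment In→P→U→Eg: bottleneck 6, flow now 6.
Augment In→Q→R→Eg: bottleneck 2, flow now 8.
Augment In→Q→V→Eg: bottleneck 6, flow now 14.
No augmenting path remains; maximum flow = 14.
By max-flow min-cut, the minimum cut capacity equals the max flow.
In the residual graph, reachable from In: {In}.
Min-cut edges: In→P (6), In→Q (8); capacity 6 + 8 = 14.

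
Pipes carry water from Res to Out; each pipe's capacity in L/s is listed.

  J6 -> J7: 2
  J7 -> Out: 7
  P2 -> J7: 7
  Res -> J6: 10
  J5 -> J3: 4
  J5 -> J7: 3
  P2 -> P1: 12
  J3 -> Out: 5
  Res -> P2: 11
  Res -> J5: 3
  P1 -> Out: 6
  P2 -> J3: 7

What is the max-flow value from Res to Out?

Augment Res→J5→J3→Out: bottleneck 3, flow now 3.
Augment Res→J6→J7→Out: bottleneck 2, flow now 5.
Augment Res→P2→J3→Out: bottleneck 2, flow now 7.
Augment Res→P2→J7→Out: bottleneck 5, flow now 12.
Augment Res→P2→P1→Out: bottleneck 4, flow now 16.
No augmenting path remains; maximum flow = 16.
In the residual graph, reachable from Res: {Res, J6}.
Min-cut edges: Res→J5 (3), Res→P2 (11), J6→J7 (2); capacity 3 + 11 + 2 = 16.
This cut is saturated, so no flow can exceed 16.

16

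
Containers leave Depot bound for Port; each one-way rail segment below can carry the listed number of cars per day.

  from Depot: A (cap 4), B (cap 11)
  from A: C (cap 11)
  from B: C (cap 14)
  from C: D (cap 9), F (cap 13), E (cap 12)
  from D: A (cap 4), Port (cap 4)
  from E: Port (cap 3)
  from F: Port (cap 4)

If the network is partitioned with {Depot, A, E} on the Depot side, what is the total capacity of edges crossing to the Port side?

Edges leaving {Depot, A, E}: Depot→B (11), A→C (11), E→Port (3).
Cut capacity = 11 + 11 + 3 = 25.

25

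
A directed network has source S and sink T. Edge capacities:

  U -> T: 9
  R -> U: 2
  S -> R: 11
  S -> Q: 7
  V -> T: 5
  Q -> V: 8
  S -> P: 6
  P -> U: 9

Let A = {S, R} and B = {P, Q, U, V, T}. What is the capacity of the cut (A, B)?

Edges leaving {S, R}: S→P (6), S→Q (7), R→U (2).
Cut capacity = 6 + 7 + 2 = 15.

15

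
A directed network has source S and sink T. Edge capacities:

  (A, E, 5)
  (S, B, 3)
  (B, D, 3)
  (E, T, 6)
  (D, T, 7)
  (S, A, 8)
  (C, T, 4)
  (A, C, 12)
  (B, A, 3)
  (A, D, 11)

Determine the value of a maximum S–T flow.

Augment S→A→C→T: bottleneck 4, flow now 4.
Augment S→A→D→T: bottleneck 4, flow now 8.
Augment S→B→D→T: bottleneck 3, flow now 11.
No augmenting path remains; maximum flow = 11.
In the residual graph, reachable from S: {S}.
Min-cut edges: S→A (8), S→B (3); capacity 8 + 3 = 11.
This cut is saturated, so no flow can exceed 11.

11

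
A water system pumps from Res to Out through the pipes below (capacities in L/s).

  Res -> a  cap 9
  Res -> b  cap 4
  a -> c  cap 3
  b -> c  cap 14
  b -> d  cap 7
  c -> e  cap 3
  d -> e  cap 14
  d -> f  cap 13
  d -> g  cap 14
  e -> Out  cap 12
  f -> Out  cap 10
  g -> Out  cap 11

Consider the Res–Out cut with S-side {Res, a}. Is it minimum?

Given cut capacity: 4 + 3 = 7.
Augment Res→a→c→e→Out: bottleneck 3, flow now 3.
Augment Res→b→d→e→Out: bottleneck 4, flow now 7.
No augmenting path remains; maximum flow = 7.
Cut capacity 7 equals the max flow, so it is a minimum cut.

Yes — it is a minimum cut (capacity 7).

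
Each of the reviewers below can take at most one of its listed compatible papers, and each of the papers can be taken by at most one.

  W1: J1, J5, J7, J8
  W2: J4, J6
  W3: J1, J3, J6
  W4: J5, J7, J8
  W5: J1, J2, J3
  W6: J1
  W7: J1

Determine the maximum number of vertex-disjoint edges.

Unit-capacity flow: source→left, listed edges, right→sink; max matching = max flow.
Augmenting path W1→J1 (+1); matched 1.
Augmenting path W2→J4 (+1); matched 2.
Augmenting path W3→J3 (+1); matched 3.
Augmenting path W4→J5 (+1); matched 4.
Augmenting path W5→J2 (+1); matched 5.
Augmenting path W6→J1→W1→J7 (+1); matched 6.
No augmenting path remains; maximum matching = 6.
König certificate: {W1, W2, W3, W4, W5, J1} is a vertex cover of size 6 (every listed pair touches it), so no matching can be larger.

6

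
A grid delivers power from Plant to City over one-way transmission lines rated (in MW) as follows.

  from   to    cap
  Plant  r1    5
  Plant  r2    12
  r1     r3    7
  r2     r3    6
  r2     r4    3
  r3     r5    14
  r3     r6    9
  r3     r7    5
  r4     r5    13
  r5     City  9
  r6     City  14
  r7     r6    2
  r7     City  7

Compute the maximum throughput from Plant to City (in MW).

Augment Plant→r1→r3→r5→City: bottleneck 5, flow now 5.
Augment Plant→r2→r3→r5→City: bottleneck 4, flow now 9.
Augment Plant→r2→r3→r6→City: bottleneck 2, flow now 11.
Augment Plant→r2→r4→r5→r3→r6→City: bottleneck 3, flow now 14. (uses reverse residual edge)
No augmenting path remains; maximum flow = 14.
In the residual graph, reachable from Plant: {Plant, r2}.
Min-cut edges: Plant→r1 (5), r2→r3 (6), r2→r4 (3); capacity 5 + 6 + 3 = 14.
This cut is saturated, so no flow can exceed 14.

14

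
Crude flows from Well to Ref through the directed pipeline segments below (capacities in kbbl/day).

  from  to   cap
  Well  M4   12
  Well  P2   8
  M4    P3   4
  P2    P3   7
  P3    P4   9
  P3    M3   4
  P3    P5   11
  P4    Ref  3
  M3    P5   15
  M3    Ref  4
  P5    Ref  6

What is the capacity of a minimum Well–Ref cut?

11

Augment Well→M4→P3→P4→Ref: bottleneck 3, flow now 3.
Augment Well→M4→P3→M3→Ref: bottleneck 1, flow now 4.
Augment Well→P2→P3→M3→Ref: bottleneck 3, flow now 7.
Augment Well→P2→P3→P5→Ref: bottleneck 4, flow now 11.
No augmenting path remains; maximum flow = 11.
By max-flow min-cut, the minimum cut capacity equals the max flow.
In the residual graph, reachable from Well: {Well, M4, P2}.
Min-cut edges: M4→P3 (4), P2→P3 (7); capacity 4 + 7 = 11.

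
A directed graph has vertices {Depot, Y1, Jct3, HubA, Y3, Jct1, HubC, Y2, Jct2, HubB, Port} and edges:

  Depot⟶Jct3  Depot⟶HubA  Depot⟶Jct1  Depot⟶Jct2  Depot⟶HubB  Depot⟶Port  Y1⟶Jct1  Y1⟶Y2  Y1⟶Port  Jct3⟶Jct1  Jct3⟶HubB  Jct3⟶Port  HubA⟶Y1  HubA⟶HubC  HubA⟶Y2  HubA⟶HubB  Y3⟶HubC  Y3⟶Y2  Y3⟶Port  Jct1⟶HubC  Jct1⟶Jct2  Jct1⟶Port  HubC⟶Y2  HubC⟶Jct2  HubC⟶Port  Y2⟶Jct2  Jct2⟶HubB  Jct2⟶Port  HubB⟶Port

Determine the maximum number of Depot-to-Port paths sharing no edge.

6

Assign every edge capacity 1; by Menger, the answer equals the max flow.
Path Depot→Port (+1); total 1.
Path Depot→Jct3→Port (+1); total 2.
Path Depot→Jct1→Port (+1); total 3.
Path Depot→Jct2→Port (+1); total 4.
Path Depot→HubB→Port (+1); total 5.
Path Depot→HubA→Y1→Port (+1); total 6.
No residual Depot→Port path; max flow = 6.
Certifying cut of size 6: {Depot→HubA, Depot→HubB, Depot→Jct1, Depot→Jct2, Depot→Jct3, Depot→Port}.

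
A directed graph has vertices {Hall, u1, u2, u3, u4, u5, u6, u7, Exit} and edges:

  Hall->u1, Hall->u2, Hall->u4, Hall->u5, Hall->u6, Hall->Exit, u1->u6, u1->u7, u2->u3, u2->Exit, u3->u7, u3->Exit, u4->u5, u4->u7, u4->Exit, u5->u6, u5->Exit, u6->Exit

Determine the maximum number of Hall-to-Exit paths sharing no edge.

Assign every edge capacity 1; by Menger, the answer equals the max flow.
Path Hall→Exit (+1); total 1.
Path Hall→u2→Exit (+1); total 2.
Path Hall→u4→Exit (+1); total 3.
Path Hall→u5→Exit (+1); total 4.
Path Hall→u6→Exit (+1); total 5.
No residual Hall→Exit path; max flow = 5.
Certifying cut of size 5: {Hall→Exit, Hall→u2, Hall→u4, Hall→u5, u6→Exit}.

5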